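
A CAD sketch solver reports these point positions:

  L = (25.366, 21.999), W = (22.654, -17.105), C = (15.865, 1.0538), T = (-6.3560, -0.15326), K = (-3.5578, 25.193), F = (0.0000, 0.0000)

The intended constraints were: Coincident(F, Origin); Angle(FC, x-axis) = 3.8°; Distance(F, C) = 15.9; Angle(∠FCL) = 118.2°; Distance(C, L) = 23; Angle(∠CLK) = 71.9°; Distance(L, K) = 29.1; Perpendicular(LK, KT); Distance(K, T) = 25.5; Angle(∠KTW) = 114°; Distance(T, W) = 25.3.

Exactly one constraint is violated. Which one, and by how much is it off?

Distance(T, W) = 25.3 — off by 8.30.

F = (0.00, 0.00) ✓; FC at 3.800° ✓; |FC| = 15.90 ✓; ∠FCL = 118.2° ✓; |CL| = 23.00 ✓; ∠CLK = 71.90° ✓; |LK| = 29.10 ✓; ∠(LK, KT) = 90.00° ✓; |KT| = 25.50 ✓; ∠KTW = 114.0° ✓; |TW| = 33.60 ✗.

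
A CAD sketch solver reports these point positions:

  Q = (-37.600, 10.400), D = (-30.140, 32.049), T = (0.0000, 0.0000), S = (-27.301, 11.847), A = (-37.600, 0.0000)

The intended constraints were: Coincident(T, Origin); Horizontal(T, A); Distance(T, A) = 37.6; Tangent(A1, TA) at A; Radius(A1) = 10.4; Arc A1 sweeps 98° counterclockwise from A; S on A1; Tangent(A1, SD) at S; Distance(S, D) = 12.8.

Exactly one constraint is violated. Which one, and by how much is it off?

Distance(S, D) = 12.8 — off by 7.60.

T = (0.00, 0.00) ✓; T.y = 0.00, A.y = 0.00 ✓; |TA| = 37.60 ✓; ∠(QA, AT) = 90.00° ✓; |QA| = 10.40 ✓; bearing(Q→S) − bearing(Q→A) = 98.00° ✓; |QS| = 10.40 ✓; ∠(QS, SD) = 90.00° ✓; |SD| = 20.40 ✗.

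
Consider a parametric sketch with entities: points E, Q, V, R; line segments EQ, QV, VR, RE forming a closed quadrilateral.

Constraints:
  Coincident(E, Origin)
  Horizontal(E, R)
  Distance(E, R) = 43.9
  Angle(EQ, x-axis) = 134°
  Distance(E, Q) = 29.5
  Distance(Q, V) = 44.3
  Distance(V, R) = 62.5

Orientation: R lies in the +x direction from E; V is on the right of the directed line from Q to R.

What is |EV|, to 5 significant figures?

26.815

Checks: |QV| = 44.30 ✓; |VR| = 62.50 ✓.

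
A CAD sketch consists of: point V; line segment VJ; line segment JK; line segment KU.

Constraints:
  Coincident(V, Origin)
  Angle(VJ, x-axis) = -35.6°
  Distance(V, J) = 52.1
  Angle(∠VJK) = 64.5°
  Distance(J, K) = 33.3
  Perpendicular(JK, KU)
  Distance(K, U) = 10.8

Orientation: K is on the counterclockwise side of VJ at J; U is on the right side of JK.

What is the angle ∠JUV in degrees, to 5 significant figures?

61.384°

∠VJK = 64.5°, so JK runs at -35.6° + (180° − 64.5°) = 79.900° from the x-axis; with |JK| = 33.3, K = J + 33.3·(cos 79.900°, sin 79.900°) = (48.202, 2.4553). JK is perpendicular to KU; with |KU| = 10.8 on the right of JK, U = K + 10.8·(0.98450, -0.17537) = (58.835, 0.56139). Then cos ∠JUV = UJ·UV / (|UJ||UV|), giving 61.384°.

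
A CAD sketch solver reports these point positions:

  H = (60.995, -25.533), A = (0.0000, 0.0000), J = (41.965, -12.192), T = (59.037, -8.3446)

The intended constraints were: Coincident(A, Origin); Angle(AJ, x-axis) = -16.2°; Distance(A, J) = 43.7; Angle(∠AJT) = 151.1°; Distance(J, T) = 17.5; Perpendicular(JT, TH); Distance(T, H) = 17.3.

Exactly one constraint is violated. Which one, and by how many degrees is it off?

Perpendicular(JT, TH) — off by 6.20°.

A = (0.00, 0.00) ✓; AJ at -16.20° ✓; |AJ| = 43.70 ✓; ∠AJT = 151.1° ✓; |JT| = 17.50 ✓; ∠(JT, TH) = 96.20° ✗; |TH| = 17.30 ✓.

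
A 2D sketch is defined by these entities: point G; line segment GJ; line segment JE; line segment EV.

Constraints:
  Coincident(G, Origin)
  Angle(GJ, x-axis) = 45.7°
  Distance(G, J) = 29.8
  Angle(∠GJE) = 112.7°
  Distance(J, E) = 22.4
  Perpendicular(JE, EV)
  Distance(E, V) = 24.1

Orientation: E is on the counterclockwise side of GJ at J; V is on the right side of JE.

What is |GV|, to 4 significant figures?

61.73

G is at the origin; GJ runs at 45.7° with length 29.8, so J = 29.8·(cos 45.7°, sin 45.7°) = (20.81, 21.33). ∠GJE = 112.7°, so JE runs at 45.7° + (180° − 112.7°) = 113.0° from the x-axis; with |JE| = 22.4, E = J + 22.4·(cos 113.0°, sin 113.0°) = (12.06, 41.95). JE is perpendicular to EV; with |EV| = 24.1 on the right of JE, V = E + 24.1·(0.9205, 0.3907) = (34.24, 51.36). Then |GV| = |V − G| = 61.73.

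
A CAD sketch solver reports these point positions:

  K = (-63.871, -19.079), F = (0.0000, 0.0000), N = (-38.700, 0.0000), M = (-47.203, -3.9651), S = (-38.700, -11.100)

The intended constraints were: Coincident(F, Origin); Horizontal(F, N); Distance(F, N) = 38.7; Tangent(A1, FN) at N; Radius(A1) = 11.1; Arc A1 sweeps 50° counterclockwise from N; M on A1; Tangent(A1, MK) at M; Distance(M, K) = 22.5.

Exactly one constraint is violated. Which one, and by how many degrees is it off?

Tangent(A1, MK) at M — off by 7.80°.

F = (0.00, 0.00) ✓; F.y = 0.00, N.y = 0.00 ✓; |FN| = 38.70 ✓; ∠(SN, NF) = 90.00° ✓; |SN| = 11.10 ✓; bearing(S→M) − bearing(S→N) = 50.00° ✓; |SM| = 11.10 ✓; ∠(SM, MK) = 97.80° ✗; |MK| = 22.50 ✓.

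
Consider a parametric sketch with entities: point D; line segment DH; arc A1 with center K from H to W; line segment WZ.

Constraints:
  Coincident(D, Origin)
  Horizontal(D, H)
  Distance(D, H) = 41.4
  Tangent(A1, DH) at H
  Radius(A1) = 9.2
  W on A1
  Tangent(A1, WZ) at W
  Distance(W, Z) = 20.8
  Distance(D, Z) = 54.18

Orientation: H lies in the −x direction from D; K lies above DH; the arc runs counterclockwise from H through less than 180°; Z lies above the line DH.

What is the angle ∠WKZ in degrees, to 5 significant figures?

66.140°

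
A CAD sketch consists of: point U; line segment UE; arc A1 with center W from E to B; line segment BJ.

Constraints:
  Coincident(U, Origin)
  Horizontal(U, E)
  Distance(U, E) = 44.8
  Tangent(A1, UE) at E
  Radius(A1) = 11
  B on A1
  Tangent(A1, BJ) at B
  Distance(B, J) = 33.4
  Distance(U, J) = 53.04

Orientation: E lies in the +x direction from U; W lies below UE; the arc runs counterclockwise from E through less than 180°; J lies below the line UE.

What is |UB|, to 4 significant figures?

35.29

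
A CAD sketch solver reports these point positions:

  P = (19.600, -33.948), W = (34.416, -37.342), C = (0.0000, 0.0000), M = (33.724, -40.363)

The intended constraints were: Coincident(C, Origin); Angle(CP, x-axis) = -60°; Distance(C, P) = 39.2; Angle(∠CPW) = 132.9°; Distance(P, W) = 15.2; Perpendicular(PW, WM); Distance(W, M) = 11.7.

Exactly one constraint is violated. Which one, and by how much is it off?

Distance(W, M) = 11.7 — off by 8.60.

C = (0.00, 0.00) ✓; CP at -60.00° ✓; |CP| = 39.20 ✓; ∠CPW = 132.9° ✓; |PW| = 15.20 ✓; ∠(PW, WM) = 90.00° ✓; |WM| = 3.099 ✗.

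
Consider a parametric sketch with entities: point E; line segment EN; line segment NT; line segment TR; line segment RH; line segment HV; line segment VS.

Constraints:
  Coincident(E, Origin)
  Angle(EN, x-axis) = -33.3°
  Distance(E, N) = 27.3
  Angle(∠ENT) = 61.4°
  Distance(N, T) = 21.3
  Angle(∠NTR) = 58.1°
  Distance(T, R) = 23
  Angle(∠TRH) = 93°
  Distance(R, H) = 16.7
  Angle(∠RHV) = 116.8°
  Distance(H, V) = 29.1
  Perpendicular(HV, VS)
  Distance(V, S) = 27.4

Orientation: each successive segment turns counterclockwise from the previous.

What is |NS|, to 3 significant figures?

28.4

E is at the origin; EN runs at -33.3° with length 27.3, so N = (22.8, -15.0). ∠ENT = 61.4° gives NT at 85.3° from the x-axis; with |NT| = 21.3, T = (24.6, 6.24). ∠NTR = 58.1° gives TR at -153° from the x-axis; with |TR| = 23.0, R = (4.11, -4.27). ∠TRH = 93.0° gives RH at -65.8° from the x-axis; with |RH| = 16.7, H = (11.0, -19.5). ∠RHV = 116.8° gives HV at -2.60° from the x-axis; with |HV| = 29.1, V = (40.0, -20.8). The perpendicularity gives VS at right angles to HV, so VS runs at 87.4°; with |VS| = 27.4, S = (41.3, 6.55). Then |NS| = |S − N| = 28.4.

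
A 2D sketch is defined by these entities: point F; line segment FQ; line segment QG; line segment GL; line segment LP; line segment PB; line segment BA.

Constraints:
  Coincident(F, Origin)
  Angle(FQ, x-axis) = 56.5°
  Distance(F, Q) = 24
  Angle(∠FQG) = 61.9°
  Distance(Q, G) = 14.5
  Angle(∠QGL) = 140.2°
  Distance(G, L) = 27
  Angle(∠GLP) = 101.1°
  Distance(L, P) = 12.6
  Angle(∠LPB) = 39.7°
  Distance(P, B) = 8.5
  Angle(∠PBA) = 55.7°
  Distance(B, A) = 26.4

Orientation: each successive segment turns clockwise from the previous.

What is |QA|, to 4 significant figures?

60.09

F is at the origin; FQ runs at 56.5° with length 24.0, so Q = (13.25, 20.01). ∠FQG = 61.9° gives QG at -61.60° from the x-axis; with |QG| = 14.5, G = (20.14, 7.258). ∠QGL = 140.2° gives GL at -101.4° from the x-axis; with |GL| = 27.0, L = (14.81, -19.21). ∠GLP = 101.1° gives LP at 179.7° from the x-axis; with |LP| = 12.6, P = (2.206, -19.14). ∠LPB = 39.7° gives PB at 39.40° from the x-axis; with |PB| = 8.5, B = (8.775, -13.75). ∠PBA = 55.7° gives BA at -84.90° from the x-axis; with |BA| = 26.4, A = (11.12, -40.04). Then |QA| = |A − Q| = 60.09.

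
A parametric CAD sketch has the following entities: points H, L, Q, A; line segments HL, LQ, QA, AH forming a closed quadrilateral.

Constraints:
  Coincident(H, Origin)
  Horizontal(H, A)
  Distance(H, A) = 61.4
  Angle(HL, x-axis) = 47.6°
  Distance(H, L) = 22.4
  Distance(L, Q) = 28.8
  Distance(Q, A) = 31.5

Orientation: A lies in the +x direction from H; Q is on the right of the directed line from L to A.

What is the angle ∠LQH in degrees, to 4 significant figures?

43.08°

H is at the origin; HA is horizontal with |HA| = 61.4 and A in +x, so A = (61.4, 0). HL runs at 47.6° with |HL| = 22.4, so L = (15.10, 16.54). Q is determined by |LQ| = 28.8 and |QA| = 31.5 together: it lies at the intersection of circle(L, 28.8) and circle(A, 31.5). With |LA| = 49.16, the foot of the radical line on LA is 22.93 from L and the perpendicular offset is √(28.8² − 22.93²) = 17.43. Taking the right-of-LA solution: Q = (30.83, -7.588).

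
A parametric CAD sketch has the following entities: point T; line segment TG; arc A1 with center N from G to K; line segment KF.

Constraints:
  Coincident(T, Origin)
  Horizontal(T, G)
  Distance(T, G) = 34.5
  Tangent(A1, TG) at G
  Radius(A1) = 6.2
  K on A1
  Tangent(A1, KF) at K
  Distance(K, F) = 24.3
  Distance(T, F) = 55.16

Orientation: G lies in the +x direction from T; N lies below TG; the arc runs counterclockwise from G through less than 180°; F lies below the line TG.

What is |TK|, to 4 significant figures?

32.07

Checks: |NK| = 6.200 ✓; ∠(NK, KF) = 90.00° ✓; |KF| = 24.30 ✓; |TF| = 55.16 ✓.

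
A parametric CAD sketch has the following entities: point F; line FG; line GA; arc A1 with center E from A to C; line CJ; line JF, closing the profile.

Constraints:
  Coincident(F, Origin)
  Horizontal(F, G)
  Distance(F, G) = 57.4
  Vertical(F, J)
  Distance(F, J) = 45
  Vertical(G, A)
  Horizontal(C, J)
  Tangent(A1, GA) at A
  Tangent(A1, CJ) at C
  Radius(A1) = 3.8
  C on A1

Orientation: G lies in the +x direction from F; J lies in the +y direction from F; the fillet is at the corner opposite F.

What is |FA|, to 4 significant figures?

70.66

The virtual corner opposite F is at (57.40, 45.00). Tangency of A1 to GA means the radius EA is perpendicular to GA and the tangent condition forces EC to be normal to CJ, with radius 3.8, so the center E sits 3.8 in from both sides at E = (53.60, 41.20). That places the tangent points at A = (57.40, 41.20) on GA and C = (53.60, 45.00) on CJ. Then |FA| = |A − F| = 70.66.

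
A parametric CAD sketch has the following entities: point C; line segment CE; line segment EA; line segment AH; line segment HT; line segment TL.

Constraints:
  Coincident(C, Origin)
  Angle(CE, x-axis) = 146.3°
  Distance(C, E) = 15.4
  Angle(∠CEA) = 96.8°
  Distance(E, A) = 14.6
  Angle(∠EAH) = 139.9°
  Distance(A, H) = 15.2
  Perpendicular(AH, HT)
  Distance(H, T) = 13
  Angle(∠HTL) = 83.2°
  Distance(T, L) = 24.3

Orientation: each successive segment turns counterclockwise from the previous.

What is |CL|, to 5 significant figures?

13.650

The perpendicularity gives HT at right angles to AH, so HT runs at -0.40000°; with |HT| = 13.0, T = (-9.4005, -17.848). ∠HTL = 83.2° gives TL at 96.400° from the x-axis; with |TL| = 24.3, L = (-12.109, 6.3009). Then |CL| = |L − C| = 13.650.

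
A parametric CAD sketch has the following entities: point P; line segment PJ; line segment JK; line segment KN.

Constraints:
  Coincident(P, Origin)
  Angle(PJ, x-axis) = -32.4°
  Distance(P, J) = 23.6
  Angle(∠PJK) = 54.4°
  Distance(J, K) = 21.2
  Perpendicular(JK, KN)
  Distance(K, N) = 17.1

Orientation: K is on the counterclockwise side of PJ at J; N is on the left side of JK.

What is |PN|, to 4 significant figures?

7.749

P is at the origin; PJ runs at -32.4° with length 23.6, so J = 23.6·(cos -32.4°, sin -32.4°) = (19.93, -12.65). ∠PJK = 54.4°, so JK runs at -32.4° + (180° − 54.4°) = 93.20° from the x-axis; with |JK| = 21.2, K = J + 21.2·(cos 93.20°, sin 93.20°) = (18.74, 8.521). The perpendicularity gives KN at right angles to JK; with |KN| = 17.1 on the left of JK, N = K + 17.1·(-0.9984, -0.05582) = (1.669, 7.567). Then |PN| = |N − P| = 7.749.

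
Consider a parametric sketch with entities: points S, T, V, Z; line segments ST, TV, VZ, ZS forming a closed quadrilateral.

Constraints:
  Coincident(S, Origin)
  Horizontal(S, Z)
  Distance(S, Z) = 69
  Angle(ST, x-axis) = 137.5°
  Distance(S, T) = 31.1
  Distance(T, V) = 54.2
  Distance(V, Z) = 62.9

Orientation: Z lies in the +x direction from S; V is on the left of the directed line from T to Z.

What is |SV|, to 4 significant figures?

52.06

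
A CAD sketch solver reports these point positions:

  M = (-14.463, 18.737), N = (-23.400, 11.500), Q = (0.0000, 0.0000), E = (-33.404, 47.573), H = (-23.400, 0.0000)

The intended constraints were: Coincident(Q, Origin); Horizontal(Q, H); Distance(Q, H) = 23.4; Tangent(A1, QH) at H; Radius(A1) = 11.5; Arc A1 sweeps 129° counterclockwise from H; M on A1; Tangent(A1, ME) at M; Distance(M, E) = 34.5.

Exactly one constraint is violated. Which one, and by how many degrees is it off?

Tangent(A1, ME) at M — off by 5.70°.

Q = (0.00, 0.00) ✓; Q.y = 0.00, H.y = 0.00 ✓; |QH| = 23.40 ✓; ∠(NH, HQ) = 90.00° ✓; |NH| = 11.50 ✓; bearing(N→M) − bearing(N→H) = 129.0° ✓; |NM| = 11.50 ✓; ∠(NM, ME) = 95.70° ✗; |ME| = 34.50 ✓.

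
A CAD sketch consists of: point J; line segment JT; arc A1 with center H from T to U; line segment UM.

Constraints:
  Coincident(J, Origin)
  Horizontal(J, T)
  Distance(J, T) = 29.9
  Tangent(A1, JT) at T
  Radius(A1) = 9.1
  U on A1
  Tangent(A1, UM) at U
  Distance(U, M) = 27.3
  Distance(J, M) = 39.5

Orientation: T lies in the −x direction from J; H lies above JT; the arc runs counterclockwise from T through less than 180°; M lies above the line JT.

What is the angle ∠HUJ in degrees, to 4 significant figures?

165.1°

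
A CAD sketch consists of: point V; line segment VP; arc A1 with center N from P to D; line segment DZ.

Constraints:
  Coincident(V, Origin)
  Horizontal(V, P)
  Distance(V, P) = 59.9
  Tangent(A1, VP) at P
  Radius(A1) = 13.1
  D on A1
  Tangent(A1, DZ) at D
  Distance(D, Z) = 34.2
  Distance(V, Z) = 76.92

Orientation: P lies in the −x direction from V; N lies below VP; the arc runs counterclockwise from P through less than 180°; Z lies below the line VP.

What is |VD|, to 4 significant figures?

74.24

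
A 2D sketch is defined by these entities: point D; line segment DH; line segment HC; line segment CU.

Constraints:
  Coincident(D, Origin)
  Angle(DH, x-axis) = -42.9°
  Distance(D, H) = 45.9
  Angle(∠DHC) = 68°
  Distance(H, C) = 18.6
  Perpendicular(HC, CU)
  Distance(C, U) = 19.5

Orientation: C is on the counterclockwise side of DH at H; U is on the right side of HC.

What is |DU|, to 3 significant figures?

62.1

D is at the origin; DH runs at -42.9° with length 45.9, so H = 45.9·(cos -42.9°, sin -42.9°) = (33.6, -31.2). ∠DHC = 68.0°, so HC runs at -42.9° + (180° − 68.0°) = 69.1° from the x-axis; with |HC| = 18.6, C = H + 18.6·(cos 69.1°, sin 69.1°) = (40.3, -13.9). HC is perpendicular to CU; with |CU| = 19.5 on the right of HC, U = C + 19.5·(0.934, -0.357) = (58.5, -20.8). Then |DU| = |U − D| = 62.1.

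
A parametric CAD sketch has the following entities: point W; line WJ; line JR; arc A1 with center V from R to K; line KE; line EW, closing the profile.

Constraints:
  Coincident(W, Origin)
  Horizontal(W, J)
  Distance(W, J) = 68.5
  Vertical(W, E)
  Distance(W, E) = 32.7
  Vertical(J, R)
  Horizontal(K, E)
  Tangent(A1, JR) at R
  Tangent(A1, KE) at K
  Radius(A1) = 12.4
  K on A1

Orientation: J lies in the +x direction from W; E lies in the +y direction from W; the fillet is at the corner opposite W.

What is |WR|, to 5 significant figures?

71.445

W is at the origin; W and J share the same y with |WJ| = 68.5 and J on the +x side, so J = (68.500, 0.0000). W and E share the same x with |WE| = 32.7 and E on the +y side, so E = (0.0000, 32.700). The virtual corner opposite W is at (68.500, 32.700). A1 meets JR tangentially, so VR is at right angles to JR and tangency of A1 to KE means the radius VK is perpendicular to KE, with radius 12.4, so the center V sits 12.4 in from both sides at V = (56.100, 20.300). That places the tangent points at R = (68.500, 20.300) on JR and K = (56.100, 32.700) on KE. Then |WR| = |R − W| = 71.445.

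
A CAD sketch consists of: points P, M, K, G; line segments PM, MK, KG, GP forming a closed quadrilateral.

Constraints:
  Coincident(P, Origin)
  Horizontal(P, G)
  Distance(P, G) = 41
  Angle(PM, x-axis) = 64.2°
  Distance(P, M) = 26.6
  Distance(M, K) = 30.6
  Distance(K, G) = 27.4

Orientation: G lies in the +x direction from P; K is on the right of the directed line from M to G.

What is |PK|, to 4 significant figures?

15.80

Checks: |MK| = 30.60 ✓; |KG| = 27.40 ✓.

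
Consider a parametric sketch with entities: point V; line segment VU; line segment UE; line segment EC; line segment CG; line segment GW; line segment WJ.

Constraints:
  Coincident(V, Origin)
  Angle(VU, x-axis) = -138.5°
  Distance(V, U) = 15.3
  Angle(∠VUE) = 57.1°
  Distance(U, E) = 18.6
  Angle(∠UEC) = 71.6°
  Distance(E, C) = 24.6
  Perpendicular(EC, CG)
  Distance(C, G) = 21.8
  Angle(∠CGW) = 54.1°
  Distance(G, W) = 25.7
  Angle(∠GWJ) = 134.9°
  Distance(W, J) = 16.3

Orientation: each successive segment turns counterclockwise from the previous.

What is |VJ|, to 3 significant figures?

20.7

V is at the origin; VU runs at -138.5° with length 15.3, so U = (-11.5, -10.1). ∠VUE = 57.1° gives UE at -15.6° from the x-axis; with |UE| = 18.6, E = (6.46, -15.1). ∠UEC = 71.6° gives EC at 92.8° from the x-axis; with |EC| = 24.6, C = (5.25, 9.43). The perpendicularity gives CG at right angles to EC, so CG runs at -177°; with |CG| = 21.8, G = (-16.5, 8.37). ∠CGW = 54.1° gives GW at -51.3° from the x-axis; with |GW| = 25.7, W = (-0.451, -11.7). ∠GWJ = 134.9° gives WJ at -6.20° from the x-axis; with |WJ| = 16.3, J = (15.8, -13.5). Then |VJ| = |J − V| = 20.7.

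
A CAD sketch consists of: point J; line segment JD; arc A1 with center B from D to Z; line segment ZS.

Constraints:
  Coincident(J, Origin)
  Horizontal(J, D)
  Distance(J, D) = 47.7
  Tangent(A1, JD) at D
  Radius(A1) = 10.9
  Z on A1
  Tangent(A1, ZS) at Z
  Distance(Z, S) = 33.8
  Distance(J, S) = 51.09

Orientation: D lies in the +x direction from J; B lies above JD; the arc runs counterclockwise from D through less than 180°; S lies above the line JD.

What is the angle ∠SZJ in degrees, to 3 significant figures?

60.9°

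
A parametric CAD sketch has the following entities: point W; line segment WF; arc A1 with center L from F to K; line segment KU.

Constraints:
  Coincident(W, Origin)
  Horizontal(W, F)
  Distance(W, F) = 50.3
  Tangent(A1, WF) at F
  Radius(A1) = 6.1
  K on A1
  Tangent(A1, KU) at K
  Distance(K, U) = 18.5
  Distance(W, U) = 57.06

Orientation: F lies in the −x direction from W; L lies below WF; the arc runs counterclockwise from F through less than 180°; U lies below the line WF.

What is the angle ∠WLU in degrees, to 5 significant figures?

99.008°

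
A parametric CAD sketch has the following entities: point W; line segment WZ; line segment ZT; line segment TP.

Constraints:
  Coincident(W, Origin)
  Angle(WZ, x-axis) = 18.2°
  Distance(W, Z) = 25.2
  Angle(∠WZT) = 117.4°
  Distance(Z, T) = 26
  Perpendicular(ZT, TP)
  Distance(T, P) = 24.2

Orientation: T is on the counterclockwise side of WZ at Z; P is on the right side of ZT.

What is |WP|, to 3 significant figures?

59.9

∠WZT = 117.4°, so ZT runs at 18.2° + (180° − 117.4°) = 80.8° from the x-axis; with |ZT| = 26.0, T = Z + 26.0·(cos 80.8°, sin 80.8°) = (28.1, 33.5). The perpendicularity gives TP at right angles to ZT; with |TP| = 24.2 on the right of ZT, P = T + 24.2·(0.987, -0.160) = (52.0, 29.7). Then |WP| = |P − W| = 59.9.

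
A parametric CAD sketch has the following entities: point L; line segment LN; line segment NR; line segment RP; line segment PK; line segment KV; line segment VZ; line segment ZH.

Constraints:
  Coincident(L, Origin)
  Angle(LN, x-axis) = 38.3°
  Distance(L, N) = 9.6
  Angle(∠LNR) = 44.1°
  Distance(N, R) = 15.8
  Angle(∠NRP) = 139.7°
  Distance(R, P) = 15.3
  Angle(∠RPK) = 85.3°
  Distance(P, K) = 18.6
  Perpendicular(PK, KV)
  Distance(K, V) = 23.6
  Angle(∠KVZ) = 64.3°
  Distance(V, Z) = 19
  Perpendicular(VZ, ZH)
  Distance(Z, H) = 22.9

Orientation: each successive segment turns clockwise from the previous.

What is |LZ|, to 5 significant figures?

10.894

PK is perpendicular to KV, so KV runs at 37.400°; with |KV| = 23.6, V = (1.5430, 9.1413). ∠KVZ = 64.3° gives VZ at -78.300° from the x-axis; with |VZ| = 19.0, Z = (5.3959, -9.4639). Then |LZ| = |Z − L| = 10.894.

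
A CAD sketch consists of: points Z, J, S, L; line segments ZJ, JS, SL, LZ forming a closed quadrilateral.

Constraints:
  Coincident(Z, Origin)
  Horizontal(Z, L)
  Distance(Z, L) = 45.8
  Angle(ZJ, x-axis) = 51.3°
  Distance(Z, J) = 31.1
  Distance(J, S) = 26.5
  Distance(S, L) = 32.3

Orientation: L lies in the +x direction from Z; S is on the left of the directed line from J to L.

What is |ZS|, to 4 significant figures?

55.14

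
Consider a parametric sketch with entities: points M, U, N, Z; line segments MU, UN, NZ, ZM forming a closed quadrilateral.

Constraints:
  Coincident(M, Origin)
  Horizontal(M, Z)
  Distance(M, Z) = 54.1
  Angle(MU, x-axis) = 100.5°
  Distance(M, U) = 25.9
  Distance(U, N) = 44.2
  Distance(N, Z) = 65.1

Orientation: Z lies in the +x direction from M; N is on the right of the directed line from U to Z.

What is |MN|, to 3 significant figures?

20.4

Checks: |UN| = 44.20 ✓; |NZ| = 65.10 ✓.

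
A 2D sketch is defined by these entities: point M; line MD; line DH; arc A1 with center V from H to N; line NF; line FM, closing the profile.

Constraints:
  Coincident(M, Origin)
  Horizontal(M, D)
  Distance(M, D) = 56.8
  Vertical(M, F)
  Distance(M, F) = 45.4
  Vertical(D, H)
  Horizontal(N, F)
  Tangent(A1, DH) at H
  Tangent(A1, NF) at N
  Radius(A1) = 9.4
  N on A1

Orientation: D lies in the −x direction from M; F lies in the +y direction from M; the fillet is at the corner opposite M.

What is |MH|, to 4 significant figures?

67.25

The virtual corner opposite M is at (-56.80, 45.40). Since A1 is tangent to DH there, VH ⟂ DH and A1 meets NF tangentially, so VN is at right angles to NF, with radius 9.4, so the center V sits 9.4 in from both sides at V = (-47.40, 36.00). That places the tangent points at H = (-56.80, 36.00) on DH and N = (-47.40, 45.40) on NF. Then |MH| = |H − M| = 67.25.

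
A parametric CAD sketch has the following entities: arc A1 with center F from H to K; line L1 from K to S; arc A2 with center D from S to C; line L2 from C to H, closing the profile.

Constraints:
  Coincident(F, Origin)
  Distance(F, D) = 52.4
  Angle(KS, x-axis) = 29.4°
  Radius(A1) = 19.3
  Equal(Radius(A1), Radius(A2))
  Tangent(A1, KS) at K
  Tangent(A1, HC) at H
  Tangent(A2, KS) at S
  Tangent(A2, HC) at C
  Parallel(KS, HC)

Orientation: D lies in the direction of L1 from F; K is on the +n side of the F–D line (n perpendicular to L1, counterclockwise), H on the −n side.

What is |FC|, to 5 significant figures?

55.841

The slot axis is L1's direction at 29.4°, so u = (cos 29.4°, sin 29.4°) = (0.87121, 0.49090) and n = (−sin 29.4°, cos 29.4°) = (-0.49090, 0.87121). F is at the origin and D lies 52.4 along u from F, so D = 52.4·u = (45.652, 25.723). Tangency of A1 to both parallel lines with radius 19.3 puts K and H at F ± 19.3·n: K = (-9.4744, 16.814), H = (9.4744, -16.814). Equal radii place S and C the same way about D: S = D + 19.3·n = (36.177, 42.538), C = D − 19.3·n = (55.126, 8.9089). Then |FC| = |C − F| = 55.841.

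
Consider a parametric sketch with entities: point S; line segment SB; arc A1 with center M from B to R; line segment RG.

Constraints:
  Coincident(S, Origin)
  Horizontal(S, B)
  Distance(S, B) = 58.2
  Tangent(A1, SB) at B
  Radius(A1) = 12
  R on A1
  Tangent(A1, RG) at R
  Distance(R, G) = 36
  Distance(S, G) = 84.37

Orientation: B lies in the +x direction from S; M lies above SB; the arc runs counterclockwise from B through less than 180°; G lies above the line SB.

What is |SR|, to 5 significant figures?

71.273

S is at the origin; S and B share the same y with |SB| = 58.2 and B on the +x side, so B = (58.200, 0.0000). Since A1 is tangent to SB there, MB ⟂ SB, so M = B + (0, 12) = (58.200, 12.000). Since MR ⟂ RG (tangency), |MG| = √(12.0² + 36.0²) = 37.947 regardless of where R sits on A1. So G lies on both circle(S, 84.37) and circle(M, 37.947); the above-SB intersection is G = (69.154, 48.332). R is the foot of the tangent from G: R = (70.195, 12.347).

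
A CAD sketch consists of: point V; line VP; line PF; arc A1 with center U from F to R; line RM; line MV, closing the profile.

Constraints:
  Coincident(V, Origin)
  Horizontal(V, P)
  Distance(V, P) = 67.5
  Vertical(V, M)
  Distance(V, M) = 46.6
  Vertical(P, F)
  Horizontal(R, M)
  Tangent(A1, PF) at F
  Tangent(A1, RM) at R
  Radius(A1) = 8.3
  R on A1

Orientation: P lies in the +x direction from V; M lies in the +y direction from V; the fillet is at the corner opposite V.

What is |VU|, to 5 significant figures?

70.509

VM is vertical with |VM| = 46.6 and M on the +y side, so M = (0.0000, 46.600). The virtual corner opposite V is at (67.500, 46.600). A1 meets PF tangentially, so UF is at right angles to PF and tangency of A1 to RM means the radius UR is perpendicular to RM, with radius 8.3, so the center U sits 8.3 in from both sides at U = (59.200, 38.300). Then |VU| = |U − V| = 70.509.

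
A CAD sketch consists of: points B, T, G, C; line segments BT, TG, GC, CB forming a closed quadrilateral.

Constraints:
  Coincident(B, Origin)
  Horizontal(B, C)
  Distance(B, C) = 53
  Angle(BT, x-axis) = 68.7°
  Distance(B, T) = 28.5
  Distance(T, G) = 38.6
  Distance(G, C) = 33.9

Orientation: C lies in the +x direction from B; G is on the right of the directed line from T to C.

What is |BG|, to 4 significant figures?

23.35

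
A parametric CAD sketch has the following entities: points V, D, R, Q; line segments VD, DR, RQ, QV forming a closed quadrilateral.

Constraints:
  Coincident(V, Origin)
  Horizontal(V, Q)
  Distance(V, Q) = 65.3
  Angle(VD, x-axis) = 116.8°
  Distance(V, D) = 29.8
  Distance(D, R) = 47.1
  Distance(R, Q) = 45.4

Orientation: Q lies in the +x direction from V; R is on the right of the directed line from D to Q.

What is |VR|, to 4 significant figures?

21.27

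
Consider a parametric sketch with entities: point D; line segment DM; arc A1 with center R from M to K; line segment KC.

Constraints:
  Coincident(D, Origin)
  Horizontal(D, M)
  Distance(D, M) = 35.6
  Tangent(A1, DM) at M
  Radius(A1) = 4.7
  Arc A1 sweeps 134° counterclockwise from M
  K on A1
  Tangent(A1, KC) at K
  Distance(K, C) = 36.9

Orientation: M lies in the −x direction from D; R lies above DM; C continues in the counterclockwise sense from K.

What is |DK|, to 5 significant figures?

33.189

D is at the origin; DM is horizontal with |DM| = 35.6 and M on the −x side, so M = (-35.600, 0.0000). Tangency of A1 to DM means the radius RM is perpendicular to DM, so R = M + (0, 4.7) = (-35.600, 4.7000). On A1, M sits at bearing -90° from R; a 134° counterclockwise sweep puts K at bearing 44°, so K = R + 4.7·(cos 44°, sin 44°) = (-32.219, 7.9649). Then |DK| = |K − D| = 33.189.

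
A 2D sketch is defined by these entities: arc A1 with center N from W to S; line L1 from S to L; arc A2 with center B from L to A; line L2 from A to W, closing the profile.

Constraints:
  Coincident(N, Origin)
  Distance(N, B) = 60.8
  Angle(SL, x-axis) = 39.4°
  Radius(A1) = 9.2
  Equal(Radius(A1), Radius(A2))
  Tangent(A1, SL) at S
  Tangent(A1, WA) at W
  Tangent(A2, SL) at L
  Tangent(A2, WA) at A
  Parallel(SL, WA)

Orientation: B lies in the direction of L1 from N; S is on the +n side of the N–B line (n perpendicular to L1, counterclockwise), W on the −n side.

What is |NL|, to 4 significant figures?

61.49

Tangency of A1 to both parallel lines with radius 9.2 puts S and W at N ± 9.2·n: S = (-5.840, 7.109), W = (5.840, -7.109). Equal radii place L and A the same way about B: L = B + 9.2·n = (41.14, 45.70), A = B − 9.2·n = (52.82, 31.48). Then |NL| = |L − N| = 61.49.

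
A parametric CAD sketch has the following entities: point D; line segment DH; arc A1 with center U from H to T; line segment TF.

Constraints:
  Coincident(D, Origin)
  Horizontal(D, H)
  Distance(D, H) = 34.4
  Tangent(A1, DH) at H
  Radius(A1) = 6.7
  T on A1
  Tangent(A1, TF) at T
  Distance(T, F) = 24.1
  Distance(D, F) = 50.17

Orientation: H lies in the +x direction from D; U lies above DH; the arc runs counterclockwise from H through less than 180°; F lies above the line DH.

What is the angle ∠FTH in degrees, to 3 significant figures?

133°

Checks: ∠(UH, HD) = 90.00° ✓; |UT| = 6.700 ✓; ∠(UT, TF) = 90.00° ✓; |TF| = 24.10 ✓; |DF| = 50.17 ✓.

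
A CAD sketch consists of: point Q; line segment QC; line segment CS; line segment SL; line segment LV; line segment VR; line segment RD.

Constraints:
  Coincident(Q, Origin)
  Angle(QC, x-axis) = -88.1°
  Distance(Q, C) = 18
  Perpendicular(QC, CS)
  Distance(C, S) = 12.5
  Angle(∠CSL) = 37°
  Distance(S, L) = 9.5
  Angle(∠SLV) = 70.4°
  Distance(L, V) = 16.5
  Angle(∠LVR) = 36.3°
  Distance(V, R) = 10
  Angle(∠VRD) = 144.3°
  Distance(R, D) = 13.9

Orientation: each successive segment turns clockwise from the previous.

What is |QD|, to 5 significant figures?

15.202

∠LVR = 36.3° gives VR at 145.60° from the x-axis; with |VR| = 10.0, R = (-7.3007, -22.362). ∠VRD = 144.3° gives RD at 109.90° from the x-axis; with |RD| = 13.9, D = (-12.032, -9.2919). Then |QD| = |D − Q| = 15.202.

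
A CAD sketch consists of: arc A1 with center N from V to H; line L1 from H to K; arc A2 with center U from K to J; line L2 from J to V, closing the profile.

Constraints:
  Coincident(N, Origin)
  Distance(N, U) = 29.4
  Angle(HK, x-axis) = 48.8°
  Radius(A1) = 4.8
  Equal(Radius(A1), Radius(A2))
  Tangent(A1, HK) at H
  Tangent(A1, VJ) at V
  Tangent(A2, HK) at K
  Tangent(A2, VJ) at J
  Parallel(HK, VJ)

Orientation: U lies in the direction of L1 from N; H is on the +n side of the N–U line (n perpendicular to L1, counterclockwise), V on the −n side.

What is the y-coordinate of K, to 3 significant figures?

25.3

Tangency of A1 to both parallel lines with radius 4.8 puts H and V at N ± 4.8·n: H = (-3.61, 3.16), V = (3.61, -3.16). Equal radii place K and J the same way about U: K = U + 4.8·n = (15.8, 25.3), J = U − 4.8·n = (23.0, 19.0). So K.y = 25.3.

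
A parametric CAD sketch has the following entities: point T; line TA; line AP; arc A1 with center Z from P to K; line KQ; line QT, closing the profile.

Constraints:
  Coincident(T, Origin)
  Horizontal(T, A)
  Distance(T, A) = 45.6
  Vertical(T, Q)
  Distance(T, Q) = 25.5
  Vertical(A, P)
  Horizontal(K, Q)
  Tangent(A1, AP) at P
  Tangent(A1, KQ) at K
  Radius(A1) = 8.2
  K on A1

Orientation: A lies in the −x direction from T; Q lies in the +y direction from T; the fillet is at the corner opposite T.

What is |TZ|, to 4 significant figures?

41.21

T is at the origin; T and A share the same y with |TA| = 45.6 and A on the −x side, so A = (-45.60, 0.000). T and Q share the same x with |TQ| = 25.5 and Q on the +y side, so Q = (0.000, 25.50). The virtual corner opposite T is at (-45.60, 25.50). A1 meets AP tangentially, so ZP is at right angles to AP and the tangent condition forces ZK to be normal to KQ, with radius 8.2, so the center Z sits 8.2 in from both sides at Z = (-37.40, 17.30). Then |TZ| = |Z − T| = 41.21.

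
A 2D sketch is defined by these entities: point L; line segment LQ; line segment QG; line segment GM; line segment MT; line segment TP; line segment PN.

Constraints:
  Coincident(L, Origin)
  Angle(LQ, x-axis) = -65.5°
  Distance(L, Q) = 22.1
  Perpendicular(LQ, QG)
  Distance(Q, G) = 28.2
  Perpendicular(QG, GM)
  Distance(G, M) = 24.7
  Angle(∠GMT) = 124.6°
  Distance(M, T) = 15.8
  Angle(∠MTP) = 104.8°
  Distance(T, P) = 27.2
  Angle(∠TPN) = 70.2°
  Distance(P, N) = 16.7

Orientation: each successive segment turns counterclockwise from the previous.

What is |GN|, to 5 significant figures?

20.636

L is at the origin; LQ runs at -65.5° with length 22.1, so Q = (9.1647, -20.110). LQ is perpendicular to QG, so QG runs at 24.500°; with |QG| = 28.2, G = (34.826, -8.4158). QG is perpendicular to GM, so GM runs at 114.50°; with |GM| = 24.7, M = (24.583, 14.060). ∠GMT = 124.6° gives MT at 169.90° from the x-axis; with |MT| = 15.8, T = (9.0276, 16.831). ∠MTP = 104.8° gives TP at -114.90° from the x-axis; with |TP| = 27.2, P = (-2.4246, -7.8406). ∠TPN = 70.2° gives PN at -5.1000° from the x-axis; with |PN| = 16.7, N = (14.209, -9.3251). Then |GN| = |N − G| = 20.636.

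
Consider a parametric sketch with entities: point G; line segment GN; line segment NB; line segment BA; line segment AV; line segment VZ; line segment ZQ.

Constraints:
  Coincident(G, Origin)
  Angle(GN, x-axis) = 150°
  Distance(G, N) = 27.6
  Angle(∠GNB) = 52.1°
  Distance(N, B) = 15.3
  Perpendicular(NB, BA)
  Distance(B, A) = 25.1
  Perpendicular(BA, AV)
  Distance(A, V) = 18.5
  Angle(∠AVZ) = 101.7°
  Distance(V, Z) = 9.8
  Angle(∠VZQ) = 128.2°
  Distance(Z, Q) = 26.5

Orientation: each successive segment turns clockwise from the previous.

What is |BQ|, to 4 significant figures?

5.866

G is at the origin; GN runs at 150.0° with length 27.6, so N = (-23.90, 13.80). ∠GNB = 52.1° gives NB at 22.10° from the x-axis; with |NB| = 15.3, B = (-9.726, 19.56). NB is perpendicular to BA, so BA runs at -67.90°; with |BA| = 25.1, A = (-0.2832, -3.700). BA is perpendicular to AV, so AV runs at -157.9°; with |AV| = 18.5, V = (-17.42, -10.66). ∠AVZ = 101.7° gives VZ at 123.8° from the x-axis; with |VZ| = 9.8, Z = (-22.88, -2.516). ∠VZQ = 128.2° gives ZQ at 72.00° from the x-axis; with |ZQ| = 26.5, Q = (-14.69, 22.69). Then |BQ| = |Q − B| = 5.866.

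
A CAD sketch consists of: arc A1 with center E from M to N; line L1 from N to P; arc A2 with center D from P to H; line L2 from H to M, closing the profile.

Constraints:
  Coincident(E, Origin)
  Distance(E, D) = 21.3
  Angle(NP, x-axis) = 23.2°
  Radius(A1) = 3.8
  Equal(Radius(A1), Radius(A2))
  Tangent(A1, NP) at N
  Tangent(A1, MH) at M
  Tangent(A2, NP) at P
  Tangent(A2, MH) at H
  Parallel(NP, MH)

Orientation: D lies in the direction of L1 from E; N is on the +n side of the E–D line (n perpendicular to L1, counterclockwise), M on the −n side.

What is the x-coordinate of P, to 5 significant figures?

18.081

The slot axis is L1's direction at 23.2°, so u = (cos 23.2°, sin 23.2°) = (0.91914, 0.39394) and n = (−sin 23.2°, cos 23.2°) = (-0.39394, 0.91914). E is at the origin and D lies 21.3 along u from E, so D = 21.3·u = (19.578, 8.3910). Tangency of A1 to both parallel lines with radius 3.8 puts N and M at E ± 3.8·n: N = (-1.4970, 3.4927), M = (1.4970, -3.4927). Equal radii place P and H the same way about D: P = D + 3.8·n = (18.081, 11.884), H = D − 3.8·n = (21.075, 4.8982). So P.x = 18.081.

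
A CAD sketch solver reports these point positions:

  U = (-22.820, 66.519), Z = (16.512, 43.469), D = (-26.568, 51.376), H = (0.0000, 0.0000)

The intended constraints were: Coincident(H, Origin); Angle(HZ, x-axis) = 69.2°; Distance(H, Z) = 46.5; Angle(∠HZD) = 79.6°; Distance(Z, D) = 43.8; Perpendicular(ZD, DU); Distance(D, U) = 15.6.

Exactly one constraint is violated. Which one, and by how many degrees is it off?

Perpendicular(ZD, DU) — off by 3.50°.

H = (0.00, 0.00) ✓; HZ at 69.20° ✓; |HZ| = 46.50 ✓; ∠HZD = 79.60° ✓; |ZD| = 43.80 ✓; ∠(ZD, DU) = 93.50° ✗; |DU| = 15.60 ✓.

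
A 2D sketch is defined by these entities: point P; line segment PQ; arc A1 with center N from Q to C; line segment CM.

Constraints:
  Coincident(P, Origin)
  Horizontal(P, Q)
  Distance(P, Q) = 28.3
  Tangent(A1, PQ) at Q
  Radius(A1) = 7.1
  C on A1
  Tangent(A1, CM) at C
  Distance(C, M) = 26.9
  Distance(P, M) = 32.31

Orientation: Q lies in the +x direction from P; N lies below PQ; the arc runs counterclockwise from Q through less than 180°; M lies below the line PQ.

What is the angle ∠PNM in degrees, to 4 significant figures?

69.02°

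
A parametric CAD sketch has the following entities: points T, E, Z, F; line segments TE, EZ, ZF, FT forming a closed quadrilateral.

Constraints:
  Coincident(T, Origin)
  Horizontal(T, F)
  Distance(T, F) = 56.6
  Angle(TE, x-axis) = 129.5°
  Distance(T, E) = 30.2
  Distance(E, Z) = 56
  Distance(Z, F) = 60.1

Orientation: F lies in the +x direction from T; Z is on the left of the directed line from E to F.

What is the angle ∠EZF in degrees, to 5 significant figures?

86.099°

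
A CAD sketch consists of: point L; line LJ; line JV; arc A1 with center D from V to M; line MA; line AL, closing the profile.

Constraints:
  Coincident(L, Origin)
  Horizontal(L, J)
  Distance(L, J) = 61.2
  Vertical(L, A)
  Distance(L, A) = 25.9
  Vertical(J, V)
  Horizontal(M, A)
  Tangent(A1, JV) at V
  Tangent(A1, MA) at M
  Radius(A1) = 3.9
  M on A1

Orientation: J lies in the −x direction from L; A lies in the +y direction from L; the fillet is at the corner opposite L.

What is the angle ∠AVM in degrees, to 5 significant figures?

41.354°

L is at the origin; L and J share the same y with |LJ| = 61.2 and J on the −x side, so J = (-61.200, 0.0000). LA is vertical with |LA| = 25.9 and A on the +y side, so A = (0.0000, 25.900). The virtual corner opposite L is at (-61.200, 25.900). Tangency of A1 to JV means the radius DV is perpendicular to JV and the tangent condition forces DM to be normal to MA, with radius 3.9, so the center D sits 3.9 in from both sides at D = (-57.300, 22.000). That places the tangent points at V = (-61.200, 22.000) on JV and M = (-57.300, 25.900) on MA. Then cos ∠AVM = VA·VM / (|VA||VM|), giving 41.354°.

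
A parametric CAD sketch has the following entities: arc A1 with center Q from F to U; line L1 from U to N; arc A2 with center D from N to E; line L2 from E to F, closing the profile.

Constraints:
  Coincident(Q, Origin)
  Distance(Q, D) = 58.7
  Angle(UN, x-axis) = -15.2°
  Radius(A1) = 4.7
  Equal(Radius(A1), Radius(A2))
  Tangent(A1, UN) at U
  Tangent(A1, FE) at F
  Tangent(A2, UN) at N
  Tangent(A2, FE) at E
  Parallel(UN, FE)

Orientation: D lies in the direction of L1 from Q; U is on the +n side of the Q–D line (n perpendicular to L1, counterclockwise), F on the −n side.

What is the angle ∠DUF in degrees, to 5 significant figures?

85.422°

Q is at the origin and D lies 58.7 along u from Q, so D = 58.7·u = (56.646, -15.391). Tangency of A1 to both parallel lines with radius 4.7 puts U and F at Q ± 4.7·n: U = (1.2323, 4.5356), F = (-1.2323, -4.5356). Then cos ∠DUF = UD·UF / (|UD||UF|), giving 85.422°.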